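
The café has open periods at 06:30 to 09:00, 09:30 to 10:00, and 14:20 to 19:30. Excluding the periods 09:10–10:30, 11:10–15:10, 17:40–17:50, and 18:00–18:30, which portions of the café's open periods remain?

06:30–09:00, 15:10–17:40, 17:50–18:00, 18:30–19:30

06:30–09:00: no B overlap → unchanged.
09:30–10:00: fully covered by B → removed.
14:20–19:30 minus B → 15:10–17:40, 17:50–18:00, 18:30–19:30.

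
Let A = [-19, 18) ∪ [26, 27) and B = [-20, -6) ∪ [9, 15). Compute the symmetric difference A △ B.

A \ B = [-6, 9), [15, 18), [26, 27).
B \ A = [-20, -19).
Union of the two gives the symmetric difference.

[-20, -19) ∪ [-6, 9) ∪ [15, 18) ∪ [26, 27)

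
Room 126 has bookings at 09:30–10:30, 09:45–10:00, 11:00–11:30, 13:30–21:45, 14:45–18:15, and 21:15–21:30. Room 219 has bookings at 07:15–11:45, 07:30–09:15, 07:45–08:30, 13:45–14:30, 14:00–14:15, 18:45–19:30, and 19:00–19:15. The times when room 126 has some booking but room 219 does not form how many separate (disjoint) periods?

A, merged: 09:30-10:30, 11:00-11:30, 13:30-21:45.
B, merged: 07:15-11:45, 13:45-14:30, 18:45-19:30.
A \ B = 13:30-13:45, 14:30-18:45, 19:30-21:45.
That is 3 disjoint pieces.

3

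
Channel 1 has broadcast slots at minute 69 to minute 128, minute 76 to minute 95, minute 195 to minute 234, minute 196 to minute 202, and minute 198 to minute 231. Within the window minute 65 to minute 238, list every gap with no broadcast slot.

minute 65 to minute 69, minute 128 to minute 195, minute 234 to minute 238

After merging, the occupied span is minute 69 to minute 128, minute 195 to minute 234.
Uncovered inside minute 65 to minute 238: minute 65 to minute 69, minute 128 to minute 195, minute 234 to minute 238.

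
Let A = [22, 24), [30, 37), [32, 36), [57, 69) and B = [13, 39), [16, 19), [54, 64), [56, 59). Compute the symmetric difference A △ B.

[13, 22) ∪ [24, 30) ∪ [37, 39) ∪ [54, 57) ∪ [64, 69)

Merge the first list: [22, 24), [30, 37), [57, 69).
Merge the second list: [13, 39), [54, 64).
A \ B = [64, 69).
B \ A = [13, 22), [24, 30), [37, 39), [54, 57).
Union of the two gives the symmetric difference.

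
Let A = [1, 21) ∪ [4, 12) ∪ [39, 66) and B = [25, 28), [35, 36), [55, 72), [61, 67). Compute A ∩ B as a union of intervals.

[55, 66)

First set merges to [1, 21), [39, 66).
Second set merges to [25, 28), [35, 36), [55, 72).
[1, 21): no overlap with the second set.
[39, 66) meets the second set on [55, 66).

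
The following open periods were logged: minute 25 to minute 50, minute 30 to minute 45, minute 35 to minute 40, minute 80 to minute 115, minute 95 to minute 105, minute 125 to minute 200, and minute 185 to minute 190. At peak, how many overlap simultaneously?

Walk the sorted start/end points keeping a running depth.
The depth first hits 3 at minute 35.

3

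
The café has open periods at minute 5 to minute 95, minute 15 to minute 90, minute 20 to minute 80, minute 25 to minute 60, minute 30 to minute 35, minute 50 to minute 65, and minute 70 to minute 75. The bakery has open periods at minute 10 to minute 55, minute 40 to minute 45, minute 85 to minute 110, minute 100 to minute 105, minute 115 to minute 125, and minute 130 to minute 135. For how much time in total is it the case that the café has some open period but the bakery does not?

35 minutes

First set merges to minute 5 to minute 95.
Second set merges to minute 10 to minute 55, minute 85 to minute 110, minute 115 to minute 125, minute 130 to minute 135.
A \ B = minute 5 to minute 10, minute 55 to minute 85.
Total: 5 minutes + 30 minutes = 35 minutes.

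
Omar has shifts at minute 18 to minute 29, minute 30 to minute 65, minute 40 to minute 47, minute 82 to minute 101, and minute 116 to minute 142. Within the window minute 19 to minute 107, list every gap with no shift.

minute 29 to minute 30, minute 65 to minute 82, minute 101 to minute 107

Covered (merged): minute 18 to minute 29, minute 30 to minute 65, minute 82 to minute 101, minute 116 to minute 142.
Complement within minute 19 to minute 107: minute 29 to minute 30, minute 65 to minute 82, minute 101 to minute 107.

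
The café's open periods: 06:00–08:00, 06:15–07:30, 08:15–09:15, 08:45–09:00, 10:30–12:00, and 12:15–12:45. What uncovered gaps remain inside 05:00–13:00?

The merged coverage is 06:00–08:00, 08:15–09:15, 10:30–12:00, 12:15–12:45.
Gaps within 05:00–13:00: 05:00–06:00, 08:00–08:15, 09:15–10:30, 12:00–12:15, 12:45–13:00.

05:00–06:00, 08:00–08:15, 09:15–10:30, 12:00–12:15, 12:45–13:00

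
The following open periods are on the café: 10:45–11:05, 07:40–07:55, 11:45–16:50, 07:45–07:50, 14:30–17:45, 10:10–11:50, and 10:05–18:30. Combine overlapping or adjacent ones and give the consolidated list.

Sort by start: 07:40-07:55, 07:45-07:50, 10:05-18:30, 10:10-11:50, 10:45-11:05, 11:45-16:50, 14:30-17:45.
07:45-07:50 overlaps/touches 07:40-07:55 → extend to 07:40-07:55.
10:05-18:30 is disjoint → start new block.
10:10-11:50 overlaps/touches 10:05-18:30 → extend to 10:05-18:30.
10:45-11:05 overlaps/touches 10:05-18:30 → extend to 10:05-18:30.
11:45-16:50 overlaps/touches 10:05-18:30 → extend to 10:05-18:30.
14:30-17:45 overlaps/touches 10:05-18:30 → extend to 10:05-18:30.

07:40-07:55, 10:05-18:30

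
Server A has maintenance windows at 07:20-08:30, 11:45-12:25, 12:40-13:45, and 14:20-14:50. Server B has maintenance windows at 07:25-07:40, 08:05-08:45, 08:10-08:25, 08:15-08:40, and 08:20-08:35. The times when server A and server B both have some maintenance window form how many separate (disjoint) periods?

2

Second set merges to 07:25-07:40, 08:05-08:45.
A ∩ B = 07:25-07:40, 08:05-08:30.
That is 2 disjoint pieces.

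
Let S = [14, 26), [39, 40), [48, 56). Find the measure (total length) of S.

Merged: [14, 26), [39, 40), [48, 56).
Lengths: 12 + 1 + 8 = 21.

21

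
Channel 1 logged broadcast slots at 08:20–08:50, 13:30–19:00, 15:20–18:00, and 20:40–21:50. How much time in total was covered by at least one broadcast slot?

Merged: 08:20–08:50, 13:30–19:00, 20:40–21:50.
Lengths: 30 min + 5 h 30 min + 1 h 10 min = 7 h 10 min.

7 h 10 min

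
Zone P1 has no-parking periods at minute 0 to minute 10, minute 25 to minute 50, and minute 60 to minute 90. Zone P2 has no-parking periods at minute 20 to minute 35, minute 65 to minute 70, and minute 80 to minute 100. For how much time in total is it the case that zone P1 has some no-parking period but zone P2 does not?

A \ B = minute 0 to minute 10, minute 35 to minute 50, minute 60 to minute 65, minute 70 to minute 80.
Total: 10 minutes + 15 minutes + 5 minutes + 10 minutes = 40 minutes.

40 minutes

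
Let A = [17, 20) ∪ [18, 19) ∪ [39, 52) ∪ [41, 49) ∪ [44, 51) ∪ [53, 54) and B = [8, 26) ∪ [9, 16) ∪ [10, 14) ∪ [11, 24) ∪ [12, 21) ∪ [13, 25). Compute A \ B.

[39, 52) ∪ [53, 54)

Merge the first list: [17, 20), [39, 52), [53, 54).
Merge the second list: [8, 26).
[17, 20): entirely removed.
[39, 52): nothing removed.
[53, 54): nothing removed.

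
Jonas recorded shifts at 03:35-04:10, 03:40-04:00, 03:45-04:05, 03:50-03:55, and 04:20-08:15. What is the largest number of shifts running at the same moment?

Sweep endpoints in order; track running count of active intervals.
Peak of 4 reached at 03:50.

4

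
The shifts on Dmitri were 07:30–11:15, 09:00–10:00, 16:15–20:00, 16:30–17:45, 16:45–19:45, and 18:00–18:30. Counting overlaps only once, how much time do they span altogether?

7 h 30 min

Merged: 07:30-11:15, 16:15-20:00.
Lengths: 3 h 45 min + 3 h 45 min = 7 h 30 min.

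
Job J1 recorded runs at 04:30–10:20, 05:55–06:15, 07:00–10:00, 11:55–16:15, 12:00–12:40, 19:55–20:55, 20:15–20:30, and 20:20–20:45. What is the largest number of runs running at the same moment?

Walk the sorted start/end points keeping a running depth.
The depth first hits 3 at 20:20.

3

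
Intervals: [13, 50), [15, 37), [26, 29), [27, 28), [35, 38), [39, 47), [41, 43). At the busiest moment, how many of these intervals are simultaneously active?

4

At 27, 4 of the intervals are simultaneously active.
No point has more.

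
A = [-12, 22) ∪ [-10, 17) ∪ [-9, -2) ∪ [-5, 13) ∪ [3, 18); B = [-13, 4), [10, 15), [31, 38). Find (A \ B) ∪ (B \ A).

Merge the first list: [-12, 22).
Only in the first: [4, 10), [15, 22).
Only in the second: [-13, -12), [31, 38).
Together these are the periods covered by exactly one.

[-13, -12) ∪ [4, 10) ∪ [15, 22) ∪ [31, 38)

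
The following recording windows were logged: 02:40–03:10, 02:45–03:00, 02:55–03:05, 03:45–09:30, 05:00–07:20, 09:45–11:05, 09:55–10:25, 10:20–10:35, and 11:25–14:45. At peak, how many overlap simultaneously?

Walk the sorted start/end points keeping a running depth.
The depth first hits 3 at 02:55.

3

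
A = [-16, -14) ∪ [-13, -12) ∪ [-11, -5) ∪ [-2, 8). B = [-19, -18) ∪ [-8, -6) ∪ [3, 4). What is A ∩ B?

[-8, -6) ∪ [3, 4)

[-16, -14) falls entirely outside B.
[-13, -12) falls entirely outside B.
[-11, -5) overlaps B on [-8, -6).
[-2, 8) overlaps B on [3, 4).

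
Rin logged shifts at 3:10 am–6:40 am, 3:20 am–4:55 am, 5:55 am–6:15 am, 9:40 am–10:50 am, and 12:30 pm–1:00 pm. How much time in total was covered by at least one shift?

5 h 10 min

Merged: 3:10 am–6:40 am, 9:40 am–10:50 am, 12:30 pm–1:00 pm.
Lengths: 3 h 30 min + 1 h 10 min + 30 min = 5 h 10 min.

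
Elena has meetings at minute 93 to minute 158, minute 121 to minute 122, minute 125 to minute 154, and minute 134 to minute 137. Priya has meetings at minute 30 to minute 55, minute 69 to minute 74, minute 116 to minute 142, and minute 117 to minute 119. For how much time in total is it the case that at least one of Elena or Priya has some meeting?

A, merged: minute 93 to minute 158.
B, merged: minute 30 to minute 55, minute 69 to minute 74, minute 116 to minute 142.
A ∪ B = minute 30 to minute 55, minute 69 to minute 74, minute 93 to minute 158.
Total: 25 minutes + 5 minutes + 65 minutes = 95 minutes.

95 minutes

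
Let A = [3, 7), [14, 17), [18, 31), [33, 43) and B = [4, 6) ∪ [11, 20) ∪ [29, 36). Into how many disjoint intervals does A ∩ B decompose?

A ∩ B = [4, 6), [14, 17), [18, 20), [29, 31), [33, 36).
That is 5 disjoint pieces.

5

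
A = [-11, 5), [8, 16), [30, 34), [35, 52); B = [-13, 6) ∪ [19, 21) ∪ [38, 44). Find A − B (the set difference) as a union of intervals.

[-11, 5) lies entirely inside B → drops out.
[8, 16) is untouched.
[30, 34) is untouched.
[35, 52) with B removed leaves [35, 38), [44, 52).

[8, 16) ∪ [30, 34) ∪ [35, 38) ∪ [44, 52)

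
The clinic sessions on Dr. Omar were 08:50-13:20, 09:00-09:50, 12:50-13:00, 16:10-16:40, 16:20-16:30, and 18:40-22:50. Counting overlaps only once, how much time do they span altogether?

9 h 10 min

Merged: 08:50–13:20, 16:10–16:40, 18:40–22:50.
Lengths: 4 h 30 min + 30 min + 4 h 10 min = 9 h 10 min.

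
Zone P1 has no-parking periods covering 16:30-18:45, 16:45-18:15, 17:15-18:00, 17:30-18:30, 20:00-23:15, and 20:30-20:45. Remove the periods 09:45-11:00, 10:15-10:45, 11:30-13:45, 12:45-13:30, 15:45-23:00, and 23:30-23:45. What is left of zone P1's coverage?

23:00–23:15

Merge the first list: 16:30–18:45, 20:00–23:15.
Merge the second list: 09:45–11:00, 11:30–13:45, 15:45–23:00, 23:30–23:45.
16:30–18:45: fully covered by B → removed.
20:00–23:15 minus B → 23:00–23:15.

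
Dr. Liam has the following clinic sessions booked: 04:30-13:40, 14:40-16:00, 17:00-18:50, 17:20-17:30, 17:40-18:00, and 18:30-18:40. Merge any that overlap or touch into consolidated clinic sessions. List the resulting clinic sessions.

14:40–16:00 is disjoint → start new block.
17:00–18:50 is disjoint → start new block.
17:20–17:30 overlaps/touches 17:00–18:50 → extend to 17:00–18:50.
17:40–18:00 overlaps/touches 17:00–18:50 → extend to 17:00–18:50.
18:30–18:40 overlaps/touches 17:00–18:50 → extend to 17:00–18:50.

04:30–13:40, 14:40–16:00, 17:00–18:50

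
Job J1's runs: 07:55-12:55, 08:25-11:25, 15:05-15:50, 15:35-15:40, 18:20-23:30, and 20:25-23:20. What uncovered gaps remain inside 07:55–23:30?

After merging, the occupied span is 07:55-12:55, 15:05-15:50, 18:20-23:30.
Uncovered inside 07:55-23:30: 12:55-15:05, 15:50-18:20.

12:55-15:05, 15:50-18:20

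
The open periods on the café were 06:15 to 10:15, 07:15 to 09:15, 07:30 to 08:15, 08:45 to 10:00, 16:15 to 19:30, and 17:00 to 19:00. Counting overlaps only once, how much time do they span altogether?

7 h 15 min

Merged: 06:15-10:15, 16:15-19:30.
Lengths: 4 h + 3 h 15 min = 7 h 15 min.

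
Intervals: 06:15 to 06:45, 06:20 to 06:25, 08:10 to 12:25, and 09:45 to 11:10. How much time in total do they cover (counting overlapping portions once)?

4 h 45 min

Merged: 06:15–06:45, 08:10–12:25.
Lengths: 30 min + 4 h 15 min = 4 h 45 min.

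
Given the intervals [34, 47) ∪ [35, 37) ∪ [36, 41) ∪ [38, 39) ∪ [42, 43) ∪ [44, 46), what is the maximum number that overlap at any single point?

At 36, 3 of the intervals are simultaneously active.
No point has more.

3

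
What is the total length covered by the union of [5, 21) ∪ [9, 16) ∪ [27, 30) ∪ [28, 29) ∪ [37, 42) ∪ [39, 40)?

Merged: [5, 21), [27, 30), [37, 42).
Lengths: 16 + 3 + 5 = 24.

24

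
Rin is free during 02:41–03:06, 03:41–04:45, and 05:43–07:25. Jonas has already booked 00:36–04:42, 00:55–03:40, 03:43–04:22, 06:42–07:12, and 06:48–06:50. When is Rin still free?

B, merged: 00:36–04:42, 06:42–07:12.
02:41–03:06: fully covered by B → removed.
03:41–04:45 minus B → 04:42–04:45.
05:43–07:25 minus B → 05:43–06:42, 07:12–07:25.

04:42–04:45, 05:43–06:42, 07:12–07:25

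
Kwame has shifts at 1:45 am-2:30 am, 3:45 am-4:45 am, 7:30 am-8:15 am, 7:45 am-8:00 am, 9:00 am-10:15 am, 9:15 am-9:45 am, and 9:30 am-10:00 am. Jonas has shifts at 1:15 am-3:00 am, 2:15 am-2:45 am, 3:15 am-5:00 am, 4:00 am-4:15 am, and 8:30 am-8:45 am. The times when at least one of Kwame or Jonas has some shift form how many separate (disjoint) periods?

5

First set merges to 1:45 am-2:30 am, 3:45 am-4:45 am, 7:30 am-8:15 am, 9:00 am-10:15 am.
Second set merges to 1:15 am-3:00 am, 3:15 am-5:00 am, 8:30 am-8:45 am.
A ∪ B = 1:15 am-3:00 am, 3:15 am-5:00 am, 7:30 am-8:15 am, 8:30 am-8:45 am, 9:00 am-10:15 am.
That is 5 disjoint pieces.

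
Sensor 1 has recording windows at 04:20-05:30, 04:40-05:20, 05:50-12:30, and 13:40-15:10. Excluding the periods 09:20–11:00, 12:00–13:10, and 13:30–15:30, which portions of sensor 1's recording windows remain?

First set merges to 04:20-05:30, 05:50-12:30, 13:40-15:10.
04:20-05:30: nothing removed.
05:50-12:30 \ B = 05:50-09:20, 11:00-12:00.
13:40-15:10: entirely removed.

04:20-05:30, 05:50-09:20, 11:00-12:00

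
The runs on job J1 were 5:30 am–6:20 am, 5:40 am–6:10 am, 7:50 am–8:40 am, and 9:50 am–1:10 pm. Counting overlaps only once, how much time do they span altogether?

5 h

Merged: 5:30 am–6:20 am, 7:50 am–8:40 am, 9:50 am–1:10 pm.
Lengths: 50 min + 50 min + 3 h 20 min = 5 h.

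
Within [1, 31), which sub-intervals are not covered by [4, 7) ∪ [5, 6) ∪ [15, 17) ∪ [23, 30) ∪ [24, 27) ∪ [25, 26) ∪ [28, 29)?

Covered (merged): [4, 7), [15, 17), [23, 30).
Complement within [1, 31): [1, 4), [7, 15), [17, 23), [30, 31).

[1, 4) ∪ [7, 15) ∪ [17, 23) ∪ [30, 31)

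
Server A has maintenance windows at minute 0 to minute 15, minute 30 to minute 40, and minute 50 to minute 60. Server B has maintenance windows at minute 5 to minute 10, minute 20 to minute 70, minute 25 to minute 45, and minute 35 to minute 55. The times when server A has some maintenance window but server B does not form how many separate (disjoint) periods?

Merge the second list: minute 5 to minute 10, minute 20 to minute 70.
A \ B = minute 0 to minute 5, minute 10 to minute 15.
That is 2 disjoint pieces.

2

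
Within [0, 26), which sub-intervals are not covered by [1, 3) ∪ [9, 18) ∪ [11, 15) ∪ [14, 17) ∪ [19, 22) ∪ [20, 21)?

[0, 1) ∪ [3, 9) ∪ [18, 19) ∪ [22, 26)

The merged coverage is [1, 3), [9, 18), [19, 22).
Uncovered inside [0, 26): [0, 1), [3, 9), [18, 19), [22, 26).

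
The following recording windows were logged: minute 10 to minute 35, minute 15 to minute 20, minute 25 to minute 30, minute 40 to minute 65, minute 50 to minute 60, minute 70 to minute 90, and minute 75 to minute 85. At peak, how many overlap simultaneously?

Sweep endpoints in order; track running count of active intervals.
Peak of 2 reached at minute 15.

2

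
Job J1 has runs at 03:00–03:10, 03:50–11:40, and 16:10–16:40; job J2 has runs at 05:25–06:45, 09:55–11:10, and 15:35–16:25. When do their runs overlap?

05:25-06:45, 09:55-11:10, 16:10-16:25

03:00-03:10 falls entirely outside B.
03:50-11:40 overlaps B on 05:25-06:45, 09:55-11:10.
16:10-16:40 overlaps B on 16:10-16:25.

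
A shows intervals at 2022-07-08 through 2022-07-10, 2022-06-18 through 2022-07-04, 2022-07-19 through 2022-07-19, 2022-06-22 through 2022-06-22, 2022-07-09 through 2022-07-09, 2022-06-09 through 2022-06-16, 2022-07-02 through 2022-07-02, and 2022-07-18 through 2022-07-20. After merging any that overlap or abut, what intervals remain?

2022-06-09 through 2022-06-16, 2022-06-18 through 2022-07-04, 2022-07-08 through 2022-07-10, 2022-07-18 through 2022-07-20

Sort by start: 2022-06-09 through 2022-06-16, 2022-06-18 through 2022-07-04, 2022-06-22 through 2022-06-22, 2022-07-02 through 2022-07-02, 2022-07-08 through 2022-07-10, 2022-07-09 through 2022-07-09, 2022-07-18 through 2022-07-20, 2022-07-19 through 2022-07-19.
2022-06-18 through 2022-07-04 is disjoint → start new block.
2022-06-22 through 2022-06-22 overlaps/touches 2022-06-18 through 2022-07-04 → extend to 2022-06-18 through 2022-07-04.
2022-07-02 through 2022-07-02 overlaps/touches 2022-06-18 through 2022-07-04 → extend to 2022-06-18 through 2022-07-04.
2022-07-08 through 2022-07-10 is disjoint → start new block.
2022-07-09 through 2022-07-09 overlaps/touches 2022-07-08 through 2022-07-10 → extend to 2022-07-08 through 2022-07-10.
2022-07-18 through 2022-07-20 is disjoint → start new block.
2022-07-19 through 2022-07-19 overlaps/touches 2022-07-18 through 2022-07-20 → extend to 2022-07-18 through 2022-07-20.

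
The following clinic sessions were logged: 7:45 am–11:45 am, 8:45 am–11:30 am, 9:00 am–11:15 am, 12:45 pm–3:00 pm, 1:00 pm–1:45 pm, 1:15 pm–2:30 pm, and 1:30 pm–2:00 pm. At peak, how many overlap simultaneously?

4

Walk the sorted start/end points keeping a running depth.
The depth first hits 4 at 1:30 pm.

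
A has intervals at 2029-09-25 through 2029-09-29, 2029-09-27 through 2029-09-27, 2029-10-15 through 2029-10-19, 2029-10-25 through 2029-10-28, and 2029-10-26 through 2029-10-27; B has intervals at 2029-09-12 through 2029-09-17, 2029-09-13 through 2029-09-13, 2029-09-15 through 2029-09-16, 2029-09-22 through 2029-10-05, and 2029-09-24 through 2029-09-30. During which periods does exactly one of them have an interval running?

Merge the first list: 2029-09-25 through 2029-09-29, 2029-10-15 through 2029-10-19, 2029-10-25 through 2029-10-28.
Merge the second list: 2029-09-12 through 2029-09-17, 2029-09-22 through 2029-10-05.
A but not B: 2029-10-15 through 2029-10-19, 2029-10-25 through 2029-10-28.
B but not A: 2029-09-12 through 2029-09-17, 2029-09-22 through 2029-09-24, 2029-09-30 through 2029-10-05.
Combining gives A △ B.

2029-09-12 through 2029-09-17, 2029-09-22 through 2029-09-24, 2029-09-30 through 2029-10-05, 2029-10-15 through 2029-10-19, 2029-10-25 through 2029-10-28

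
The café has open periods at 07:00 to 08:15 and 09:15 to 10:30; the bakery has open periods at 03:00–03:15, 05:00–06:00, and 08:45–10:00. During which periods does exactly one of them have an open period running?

03:00–03:15, 05:00–06:00, 07:00–08:15, 08:45–09:15, 10:00–10:30

A but not B: 07:00–08:15, 10:00–10:30.
B but not A: 03:00–03:15, 05:00–06:00, 08:45–09:15.
Combining gives A △ B.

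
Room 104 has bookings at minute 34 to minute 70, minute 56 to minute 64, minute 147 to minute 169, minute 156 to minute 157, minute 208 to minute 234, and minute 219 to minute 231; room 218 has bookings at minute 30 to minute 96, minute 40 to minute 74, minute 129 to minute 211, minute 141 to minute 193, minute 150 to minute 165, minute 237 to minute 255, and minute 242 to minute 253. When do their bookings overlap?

Merge the first list: minute 34 to minute 70, minute 147 to minute 169, minute 208 to minute 234.
Merge the second list: minute 30 to minute 96, minute 129 to minute 211, minute 237 to minute 255.
minute 34 to minute 70 ∩ B → minute 34 to minute 70.
minute 147 to minute 169 ∩ B → minute 147 to minute 169.
minute 208 to minute 234 ∩ B → minute 208 to minute 211.

minute 34 to minute 70, minute 147 to minute 169, minute 208 to minute 211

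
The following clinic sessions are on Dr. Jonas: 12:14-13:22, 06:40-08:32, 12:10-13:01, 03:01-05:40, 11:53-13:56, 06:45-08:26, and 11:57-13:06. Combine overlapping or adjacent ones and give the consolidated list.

03:01–05:40, 06:40–08:32, 11:53–13:56

Sort by start: 03:01–05:40, 06:40–08:32, 06:45–08:26, 11:53–13:56, 11:57–13:06, 12:10–13:01, 12:14–13:22.
06:40–08:32 is disjoint → start new block.
06:45–08:26 overlaps/touches 06:40–08:32 → extend to 06:40–08:32.
11:53–13:56 is disjoint → start new block.
11:57–13:06 overlaps/touches 11:53–13:56 → extend to 11:53–13:56.
12:10–13:01 overlaps/touches 11:53–13:56 → extend to 11:53–13:56.
12:14–13:22 overlaps/touches 11:53–13:56 → extend to 11:53–13:56.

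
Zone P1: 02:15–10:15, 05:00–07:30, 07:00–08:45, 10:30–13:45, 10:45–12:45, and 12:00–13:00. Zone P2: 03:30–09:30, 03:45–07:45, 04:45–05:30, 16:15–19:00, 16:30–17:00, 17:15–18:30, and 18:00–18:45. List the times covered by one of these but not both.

02:15-03:30, 09:30-10:15, 10:30-13:45, 16:15-19:00

A, merged: 02:15-10:15, 10:30-13:45.
B, merged: 03:30-09:30, 16:15-19:00.
A \ B = 02:15-03:30, 09:30-10:15, 10:30-13:45.
B \ A = 16:15-19:00.
Union of the two gives the symmetric difference.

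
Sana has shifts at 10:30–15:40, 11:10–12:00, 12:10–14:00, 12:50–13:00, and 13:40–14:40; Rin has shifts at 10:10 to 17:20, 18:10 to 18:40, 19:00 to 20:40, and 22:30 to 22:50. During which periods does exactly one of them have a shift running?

10:10–10:30, 15:40–17:20, 18:10–18:40, 19:00–20:40, 22:30–22:50

Merge the first list: 10:30–15:40.
A \ B = none.
B \ A = 10:10–10:30, 15:40–17:20, 18:10–18:40, 19:00–20:40, 22:30–22:50.
Union of the two gives the symmetric difference.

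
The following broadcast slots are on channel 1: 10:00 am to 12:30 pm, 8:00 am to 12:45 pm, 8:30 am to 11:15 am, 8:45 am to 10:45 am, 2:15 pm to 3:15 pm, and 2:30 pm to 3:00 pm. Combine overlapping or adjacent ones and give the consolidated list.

Sort by start: 8:00 am-12:45 pm, 8:30 am-11:15 am, 8:45 am-10:45 am, 10:00 am-12:30 pm, 2:15 pm-3:15 pm, 2:30 pm-3:00 pm.
8:30 am-11:15 am overlaps/touches 8:00 am-12:45 pm → extend to 8:00 am-12:45 pm.
8:45 am-10:45 am overlaps/touches 8:00 am-12:45 pm → extend to 8:00 am-12:45 pm.
10:00 am-12:30 pm overlaps/touches 8:00 am-12:45 pm → extend to 8:00 am-12:45 pm.
2:15 pm-3:15 pm is disjoint → start new block.
2:30 pm-3:00 pm overlaps/touches 2:15 pm-3:15 pm → extend to 2:15 pm-3:15 pm.

8:00 am-12:45 pm, 2:15 pm-3:15 pm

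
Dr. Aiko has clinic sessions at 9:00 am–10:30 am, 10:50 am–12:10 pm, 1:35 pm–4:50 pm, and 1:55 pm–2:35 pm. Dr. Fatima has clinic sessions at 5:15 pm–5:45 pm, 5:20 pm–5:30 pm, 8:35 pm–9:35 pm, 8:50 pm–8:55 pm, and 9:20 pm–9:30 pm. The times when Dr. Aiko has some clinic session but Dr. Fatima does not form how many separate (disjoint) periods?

3

Merge the first list: 9:00 am–10:30 am, 10:50 am–12:10 pm, 1:35 pm–4:50 pm.
Merge the second list: 5:15 pm–5:45 pm, 8:35 pm–9:35 pm.
A \ B = 9:00 am–10:30 am, 10:50 am–12:10 pm, 1:35 pm–4:50 pm.
That is 3 disjoint pieces.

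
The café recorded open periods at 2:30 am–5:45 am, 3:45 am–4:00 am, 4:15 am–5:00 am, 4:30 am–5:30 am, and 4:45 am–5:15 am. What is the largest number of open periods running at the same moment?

4

Walk the sorted start/end points keeping a running depth.
The depth first hits 4 at 4:45 am.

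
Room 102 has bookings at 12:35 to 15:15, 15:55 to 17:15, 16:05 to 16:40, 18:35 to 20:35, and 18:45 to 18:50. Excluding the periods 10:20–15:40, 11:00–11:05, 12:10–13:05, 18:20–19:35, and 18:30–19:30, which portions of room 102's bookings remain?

15:55–17:15, 19:35–20:35

A, merged: 12:35–15:15, 15:55–17:15, 18:35–20:35.
B, merged: 10:20–15:40, 18:20–19:35.
12:35–15:15: entirely removed.
15:55–17:15: nothing removed.
18:35–20:35 \ B = 19:35–20:35.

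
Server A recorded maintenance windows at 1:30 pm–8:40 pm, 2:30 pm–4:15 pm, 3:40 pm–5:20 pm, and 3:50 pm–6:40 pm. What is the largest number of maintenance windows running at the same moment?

At 3:50 pm, 4 of the intervals are simultaneously active.
No point has more.

4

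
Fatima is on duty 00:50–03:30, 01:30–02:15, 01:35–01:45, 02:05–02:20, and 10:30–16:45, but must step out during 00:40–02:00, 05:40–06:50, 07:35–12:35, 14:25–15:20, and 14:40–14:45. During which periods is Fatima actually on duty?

02:00-03:30, 12:35-14:25, 15:20-16:45

Merge the first list: 00:50-03:30, 10:30-16:45.
Merge the second list: 00:40-02:00, 05:40-06:50, 07:35-12:35, 14:25-15:20.
00:50-03:30 \ B = 02:00-03:30.
10:30-16:45 \ B = 12:35-14:25, 15:20-16:45.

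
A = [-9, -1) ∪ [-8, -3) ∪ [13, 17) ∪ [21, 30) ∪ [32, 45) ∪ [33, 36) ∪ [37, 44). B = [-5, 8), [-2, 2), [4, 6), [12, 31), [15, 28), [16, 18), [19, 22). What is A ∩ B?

[-5, -1) ∪ [13, 17) ∪ [21, 30)

First set merges to [-9, -1), [13, 17), [21, 30), [32, 45).
Second set merges to [-5, 8), [12, 31).
[-9, -1) overlaps B on [-5, -1).
[13, 17) overlaps B on [13, 17).
[21, 30) overlaps B on [21, 30).
[32, 45) falls entirely outside B.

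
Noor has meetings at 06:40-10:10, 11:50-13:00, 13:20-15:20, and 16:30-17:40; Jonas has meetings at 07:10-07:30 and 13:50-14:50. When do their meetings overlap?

07:10–07:30, 13:50–14:50

06:40–10:10 overlaps B on 07:10–07:30.
11:50–13:00 falls entirely outside B.
13:20–15:20 overlaps B on 13:50–14:50.
16:30–17:40 falls entirely outside B.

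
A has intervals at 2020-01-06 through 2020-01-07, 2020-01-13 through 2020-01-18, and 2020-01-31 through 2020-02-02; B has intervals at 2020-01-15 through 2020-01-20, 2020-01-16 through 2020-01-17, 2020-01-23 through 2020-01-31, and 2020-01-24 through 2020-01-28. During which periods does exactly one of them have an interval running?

2020-01-06 through 2020-01-07, 2020-01-13 through 2020-01-14, 2020-01-19 through 2020-01-20, 2020-01-23 through 2020-01-30, 2020-02-01 through 2020-02-02

B, merged: 2020-01-15 through 2020-01-20, 2020-01-23 through 2020-01-31.
A but not B: 2020-01-06 through 2020-01-07, 2020-01-13 through 2020-01-14, 2020-02-01 through 2020-02-02.
B but not A: 2020-01-19 through 2020-01-20, 2020-01-23 through 2020-01-30.
Combining gives A △ B.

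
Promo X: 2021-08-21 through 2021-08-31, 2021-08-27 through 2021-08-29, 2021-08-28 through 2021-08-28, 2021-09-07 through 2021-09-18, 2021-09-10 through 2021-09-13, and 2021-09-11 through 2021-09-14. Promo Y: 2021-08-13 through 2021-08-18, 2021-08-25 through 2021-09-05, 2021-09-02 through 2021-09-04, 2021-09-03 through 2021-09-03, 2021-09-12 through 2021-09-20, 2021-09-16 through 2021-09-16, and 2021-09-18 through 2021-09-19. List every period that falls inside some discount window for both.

First set merges to 2021-08-21 through 2021-08-31, 2021-09-07 through 2021-09-18.
Second set merges to 2021-08-13 through 2021-08-18, 2021-08-25 through 2021-09-05, 2021-09-12 through 2021-09-20.
2021-08-21 through 2021-08-31 meets the second set on 2021-08-25 through 2021-08-31.
2021-09-07 through 2021-09-18 meets the second set on 2021-09-12 through 2021-09-18.

2021-08-25 through 2021-08-31, 2021-09-12 through 2021-09-18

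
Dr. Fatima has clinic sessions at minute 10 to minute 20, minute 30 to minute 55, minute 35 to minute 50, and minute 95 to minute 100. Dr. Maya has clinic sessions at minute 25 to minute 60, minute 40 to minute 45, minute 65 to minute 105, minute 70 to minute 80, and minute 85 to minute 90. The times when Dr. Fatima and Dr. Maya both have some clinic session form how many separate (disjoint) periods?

2

A, merged: minute 10 to minute 20, minute 30 to minute 55, minute 95 to minute 100.
B, merged: minute 25 to minute 60, minute 65 to minute 105.
A ∩ B = minute 30 to minute 55, minute 95 to minute 100.
That is 2 disjoint pieces.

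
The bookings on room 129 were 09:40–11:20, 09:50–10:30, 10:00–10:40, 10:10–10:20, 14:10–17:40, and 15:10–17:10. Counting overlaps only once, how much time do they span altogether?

Merged: 09:40-11:20, 14:10-17:40.
Lengths: 1 h 40 min + 3 h 30 min = 5 h 10 min.

5 h 10 min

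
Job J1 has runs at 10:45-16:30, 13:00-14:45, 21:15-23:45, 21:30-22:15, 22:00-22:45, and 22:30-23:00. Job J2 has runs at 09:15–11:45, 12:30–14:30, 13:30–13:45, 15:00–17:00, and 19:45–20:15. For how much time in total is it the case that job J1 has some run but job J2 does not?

Merge the first list: 10:45-16:30, 21:15-23:45.
Merge the second list: 09:15-11:45, 12:30-14:30, 15:00-17:00, 19:45-20:15.
A \ B = 11:45-12:30, 14:30-15:00, 21:15-23:45.
Total: 45 min + 30 min + 2 h 30 min = 3 h 45 min.

3 h 45 min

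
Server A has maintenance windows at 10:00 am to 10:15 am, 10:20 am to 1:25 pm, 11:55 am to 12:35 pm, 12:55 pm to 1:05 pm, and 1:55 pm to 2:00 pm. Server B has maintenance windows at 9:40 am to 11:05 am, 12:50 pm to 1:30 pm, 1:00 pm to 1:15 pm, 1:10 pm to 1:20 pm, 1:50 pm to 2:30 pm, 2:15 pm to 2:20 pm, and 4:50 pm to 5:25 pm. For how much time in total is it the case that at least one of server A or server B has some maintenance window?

First set merges to 10:00 am–10:15 am, 10:20 am–1:25 pm, 1:55 pm–2:00 pm.
Second set merges to 9:40 am–11:05 am, 12:50 pm–1:30 pm, 1:50 pm–2:30 pm, 4:50 pm–5:25 pm.
A ∪ B = 9:40 am–1:30 pm, 1:50 pm–2:30 pm, 4:50 pm–5:25 pm.
Total: 3 h 50 min + 40 min + 35 min = 5 h 5 min.

5 h 5 min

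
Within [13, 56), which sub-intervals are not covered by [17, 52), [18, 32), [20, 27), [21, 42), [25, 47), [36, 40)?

[13, 17) ∪ [52, 56)

Covered (merged): [17, 52).
Uncovered inside [13, 56): [13, 17), [52, 56).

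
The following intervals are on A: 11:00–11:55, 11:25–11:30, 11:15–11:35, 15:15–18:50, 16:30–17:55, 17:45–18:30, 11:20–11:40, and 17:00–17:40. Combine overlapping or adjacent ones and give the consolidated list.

Sort by start: 11:00–11:55, 11:15–11:35, 11:20–11:40, 11:25–11:30, 15:15–18:50, 16:30–17:55, 17:00–17:40, 17:45–18:30.
11:15–11:35 overlaps/touches 11:00–11:55 → extend to 11:00–11:55.
11:20–11:40 overlaps/touches 11:00–11:55 → extend to 11:00–11:55.
11:25–11:30 overlaps/touches 11:00–11:55 → extend to 11:00–11:55.
15:15–18:50 is disjoint → start new block.
16:30–17:55 overlaps/touches 15:15–18:50 → extend to 15:15–18:50.
17:00–17:40 overlaps/touches 15:15–18:50 → extend to 15:15–18:50.
17:45–18:30 overlaps/touches 15:15–18:50 → extend to 15:15–18:50.

11:00–11:55, 15:15–18:50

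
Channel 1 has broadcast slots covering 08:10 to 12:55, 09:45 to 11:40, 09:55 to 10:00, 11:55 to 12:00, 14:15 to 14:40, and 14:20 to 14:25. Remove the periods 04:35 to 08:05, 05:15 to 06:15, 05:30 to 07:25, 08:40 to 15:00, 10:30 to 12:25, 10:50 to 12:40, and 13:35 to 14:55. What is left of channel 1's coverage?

08:10–08:40

A, merged: 08:10–12:55, 14:15–14:40.
B, merged: 04:35–08:05, 08:40–15:00.
08:10–12:55 minus B → 08:10–08:40.
14:15–14:40: fully covered by B → removed.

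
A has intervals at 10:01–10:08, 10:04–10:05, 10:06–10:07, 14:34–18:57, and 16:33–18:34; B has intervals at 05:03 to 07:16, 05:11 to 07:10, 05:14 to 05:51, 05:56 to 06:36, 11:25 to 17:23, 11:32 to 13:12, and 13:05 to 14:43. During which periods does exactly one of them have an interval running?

First set merges to 10:01–10:08, 14:34–18:57.
Second set merges to 05:03–07:16, 11:25–17:23.
A but not B: 10:01–10:08, 17:23–18:57.
B but not A: 05:03–07:16, 11:25–14:34.
Combining gives A △ B.

05:03–07:16, 10:01–10:08, 11:25–14:34, 17:23–18:57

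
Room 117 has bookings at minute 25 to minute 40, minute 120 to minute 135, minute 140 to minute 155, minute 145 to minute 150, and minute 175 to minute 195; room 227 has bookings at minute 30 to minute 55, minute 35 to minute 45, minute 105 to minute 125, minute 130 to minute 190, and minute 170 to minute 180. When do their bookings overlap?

minute 30 to minute 40, minute 120 to minute 125, minute 130 to minute 135, minute 140 to minute 155, minute 175 to minute 190

A, merged: minute 25 to minute 40, minute 120 to minute 135, minute 140 to minute 155, minute 175 to minute 195.
B, merged: minute 30 to minute 55, minute 105 to minute 125, minute 130 to minute 190.
minute 25 to minute 40 ∩ B → minute 30 to minute 40.
minute 120 to minute 135 ∩ B → minute 120 to minute 125, minute 130 to minute 135.
minute 140 to minute 155 ∩ B → minute 140 to minute 155.
minute 175 to minute 195 ∩ B → minute 175 to minute 190.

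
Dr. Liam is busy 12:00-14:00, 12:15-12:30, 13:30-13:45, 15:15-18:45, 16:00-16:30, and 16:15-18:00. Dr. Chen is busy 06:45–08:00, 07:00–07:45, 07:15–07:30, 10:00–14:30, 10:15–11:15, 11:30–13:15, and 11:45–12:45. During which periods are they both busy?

First set merges to 12:00-14:00, 15:15-18:45.
Second set merges to 06:45-08:00, 10:00-14:30.
12:00-14:00 meets the second set on 12:00-14:00.
15:15-18:45: no overlap with the second set.

12:00-14:00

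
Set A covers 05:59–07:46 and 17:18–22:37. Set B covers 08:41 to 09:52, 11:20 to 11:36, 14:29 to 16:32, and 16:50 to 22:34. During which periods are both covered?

17:18–22:34

05:59–07:46 falls entirely outside B.
17:18–22:37 overlaps B on 17:18–22:34.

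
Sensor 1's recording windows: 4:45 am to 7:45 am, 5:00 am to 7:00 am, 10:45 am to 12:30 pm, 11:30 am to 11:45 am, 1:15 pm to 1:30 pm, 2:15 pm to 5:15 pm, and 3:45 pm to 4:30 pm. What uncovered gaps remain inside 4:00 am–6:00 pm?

4:00 am–4:45 am, 7:45 am–10:45 am, 12:30 pm–1:15 pm, 1:30 pm–2:15 pm, 5:15 pm–6:00 pm

The merged coverage is 4:45 am–7:45 am, 10:45 am–12:30 pm, 1:15 pm–1:30 pm, 2:15 pm–5:15 pm.
Gaps within 4:00 am–6:00 pm: 4:00 am–4:45 am, 7:45 am–10:45 am, 12:30 pm–1:15 pm, 1:30 pm–2:15 pm, 5:15 pm–6:00 pm.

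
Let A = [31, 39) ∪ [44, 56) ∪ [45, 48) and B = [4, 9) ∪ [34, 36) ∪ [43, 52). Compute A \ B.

[31, 34) ∪ [36, 39) ∪ [52, 56)

Merge the first list: [31, 39), [44, 56).
[31, 39) minus B → [31, 34), [36, 39).
[44, 56) minus B → [52, 56).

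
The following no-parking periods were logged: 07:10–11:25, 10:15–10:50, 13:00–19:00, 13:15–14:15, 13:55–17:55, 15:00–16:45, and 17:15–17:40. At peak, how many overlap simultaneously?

3

At 13:55, 3 of the intervals are simultaneously active.
No point has more.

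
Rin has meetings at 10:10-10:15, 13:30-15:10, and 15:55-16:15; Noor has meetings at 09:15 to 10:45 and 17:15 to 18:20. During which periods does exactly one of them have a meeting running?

Only in the first: 13:30-15:10, 15:55-16:15.
Only in the second: 09:15-10:10, 10:15-10:45, 17:15-18:20.
Together these are the periods covered by exactly one.

09:15-10:10, 10:15-10:45, 13:30-15:10, 15:55-16:15, 17:15-18:20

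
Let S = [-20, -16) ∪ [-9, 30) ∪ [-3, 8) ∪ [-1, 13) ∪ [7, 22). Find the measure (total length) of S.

Merged: [-20, -16), [-9, 30).
Lengths: 4 + 39 = 43.

43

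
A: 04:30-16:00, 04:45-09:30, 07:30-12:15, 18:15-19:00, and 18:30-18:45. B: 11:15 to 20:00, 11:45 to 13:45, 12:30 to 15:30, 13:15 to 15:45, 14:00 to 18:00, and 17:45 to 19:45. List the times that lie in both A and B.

11:15–16:00, 18:15–19:00

Merge the first list: 04:30–16:00, 18:15–19:00.
Merge the second list: 11:15–20:00.
04:30–16:00 meets the second set on 11:15–16:00.
18:15–19:00 meets the second set on 18:15–19:00.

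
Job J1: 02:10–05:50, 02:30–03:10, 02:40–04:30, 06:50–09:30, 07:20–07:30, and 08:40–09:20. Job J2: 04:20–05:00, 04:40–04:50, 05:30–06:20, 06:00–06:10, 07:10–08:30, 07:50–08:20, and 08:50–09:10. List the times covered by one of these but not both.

A, merged: 02:10-05:50, 06:50-09:30.
B, merged: 04:20-05:00, 05:30-06:20, 07:10-08:30, 08:50-09:10.
A but not B: 02:10-04:20, 05:00-05:30, 06:50-07:10, 08:30-08:50, 09:10-09:30.
B but not A: 05:50-06:20.
Combining gives A △ B.

02:10-04:20, 05:00-05:30, 05:50-06:20, 06:50-07:10, 08:30-08:50, 09:10-09:30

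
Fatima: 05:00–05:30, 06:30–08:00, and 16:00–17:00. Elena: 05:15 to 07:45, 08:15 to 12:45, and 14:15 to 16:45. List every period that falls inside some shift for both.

05:15-05:30, 06:30-07:45, 16:00-16:45

05:00-05:30 meets the second set on 05:15-05:30.
06:30-08:00 meets the second set on 06:30-07:45.
16:00-17:00 meets the second set on 16:00-16:45.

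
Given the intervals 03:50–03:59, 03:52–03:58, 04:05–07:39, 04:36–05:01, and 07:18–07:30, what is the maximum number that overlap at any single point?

2

Walk the sorted start/end points keeping a running depth.
The depth first hits 2 at 03:52.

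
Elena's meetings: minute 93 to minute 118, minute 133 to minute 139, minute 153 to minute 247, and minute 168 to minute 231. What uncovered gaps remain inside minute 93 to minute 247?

After merging, the occupied span is minute 93 to minute 118, minute 133 to minute 139, minute 153 to minute 247.
Uncovered inside minute 93 to minute 247: minute 118 to minute 133, minute 139 to minute 153.

minute 118 to minute 133, minute 139 to minute 153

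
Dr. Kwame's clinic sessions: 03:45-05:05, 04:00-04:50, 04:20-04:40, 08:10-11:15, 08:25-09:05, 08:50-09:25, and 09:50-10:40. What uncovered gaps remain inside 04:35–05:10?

05:05–05:10

After merging, the occupied span is 03:45–05:05, 08:10–11:15.
Complement within 04:35–05:10: 05:05–05:10.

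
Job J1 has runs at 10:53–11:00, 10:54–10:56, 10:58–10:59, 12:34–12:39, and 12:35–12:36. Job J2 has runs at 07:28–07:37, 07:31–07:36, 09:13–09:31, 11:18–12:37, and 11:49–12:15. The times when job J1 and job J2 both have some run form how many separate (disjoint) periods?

1

First set merges to 10:53–11:00, 12:34–12:39.
Second set merges to 07:28–07:37, 09:13–09:31, 11:18–12:37.
A ∩ B = 12:34–12:37.
That is 1 disjoint piece.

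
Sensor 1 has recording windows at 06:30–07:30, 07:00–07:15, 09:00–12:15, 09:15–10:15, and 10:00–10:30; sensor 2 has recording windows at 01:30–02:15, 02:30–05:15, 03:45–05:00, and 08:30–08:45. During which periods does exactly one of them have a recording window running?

Merge the first list: 06:30-07:30, 09:00-12:15.
Merge the second list: 01:30-02:15, 02:30-05:15, 08:30-08:45.
A \ B = 06:30-07:30, 09:00-12:15.
B \ A = 01:30-02:15, 02:30-05:15, 08:30-08:45.
Union of the two gives the symmetric difference.

01:30-02:15, 02:30-05:15, 06:30-07:30, 08:30-08:45, 09:00-12:15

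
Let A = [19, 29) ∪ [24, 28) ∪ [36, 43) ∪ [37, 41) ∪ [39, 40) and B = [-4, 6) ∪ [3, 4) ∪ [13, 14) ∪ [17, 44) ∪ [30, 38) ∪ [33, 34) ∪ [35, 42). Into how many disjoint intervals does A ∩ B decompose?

2

A, merged: [19, 29), [36, 43).
B, merged: [-4, 6), [13, 14), [17, 44).
A ∩ B = [19, 29), [36, 43).
That is 2 disjoint pieces.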